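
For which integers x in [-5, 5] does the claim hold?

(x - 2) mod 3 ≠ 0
Holds for: {-5, -3, -2, 0, 1, 3, 4}
Fails for: {-4, -1, 2, 5}

Answer: {-5, -3, -2, 0, 1, 3, 4}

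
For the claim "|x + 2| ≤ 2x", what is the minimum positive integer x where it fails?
Testing positive integers:
x = 1: LHS = |1 + 2| = |3| = 3, RHS = 2·1 = 2; 3 ≤ 2 — FAILS  ← smallest positive counterexample

Answer: x = 1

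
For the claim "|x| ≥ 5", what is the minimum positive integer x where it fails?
Testing positive integers:
x = 1: LHS = |1| = 1; 1 ≥ 5 — FAILS  ← smallest positive counterexample

Answer: x = 1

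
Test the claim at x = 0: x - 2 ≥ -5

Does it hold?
x = 0: LHS = 0 - 2 = -2; -2 ≥ -5 — holds

The relation is satisfied at x = 0.

Answer: Yes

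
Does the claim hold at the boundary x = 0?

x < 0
x = 0: 0 < 0 — FAILS

The relation fails at x = 0, so x = 0 is a counterexample.

Answer: No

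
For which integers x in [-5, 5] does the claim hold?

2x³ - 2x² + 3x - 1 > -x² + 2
Holds for: {1, 2, 3, 4, 5}
Fails for: {-5, -4, -3, -2, -1, 0}

Answer: {1, 2, 3, 4, 5}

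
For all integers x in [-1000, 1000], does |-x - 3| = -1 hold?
The claim fails at x = 0:
x = 0: LHS = |-0 - 3| = |-3| = 3; 3 = -1 — FAILS

Because a single integer refutes it, the statement is false.

Answer: False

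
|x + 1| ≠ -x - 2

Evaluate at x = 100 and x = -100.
x = 100: LHS = |100 + 1| = |101| = 101, RHS = -100 - 2 = -102; 101 ≠ -102 — holds
x = -100: LHS = |(-100) + 1| = |-99| = 99, RHS = -(-100) - 2 = 98; 99 ≠ 98 — holds

Answer: Yes, holds for both x = 100 and x = -100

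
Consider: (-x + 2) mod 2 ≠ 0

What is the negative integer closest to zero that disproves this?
Testing negative integers from -1 downward:
x = -1: LHS = (-(-1) + 2) mod 2 = 3 mod 2 = 1; 1 ≠ 0 — holds
x = -2: LHS = (-(-2) + 2) mod 2 = 4 mod 2 = 0; 0 ≠ 0 — FAILS  ← closest negative counterexample to 0

Answer: x = -2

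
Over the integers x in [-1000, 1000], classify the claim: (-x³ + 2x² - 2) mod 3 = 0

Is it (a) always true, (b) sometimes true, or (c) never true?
For a polynomial with integer coefficients, its value mod 3 depends only on x mod 3, so it suffices to check one representative of each residue class, x = 0, 1, 2:
x = 0: LHS = (-0³ + 2·0² - 2) mod 3 = (-2) mod 3 = 1; 1 = 0 — FAILS
x = 1: LHS = (-1³ + 2·1² - 2) mod 3 = (-1) mod 3 = 2; 2 = 0 — FAILS
x = 2: LHS = (-2³ + 2·2² - 2) mod 3 = (-2) mod 3 = 1; 1 = 0 — FAILS
The relation fails in every residue class, so the claimed relation (=) fails for every integer in [-1000, 1000].

No integer in the range satisfies it.

Answer: Never true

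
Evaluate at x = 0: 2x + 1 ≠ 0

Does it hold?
x = 0: LHS = 2·0 + 1 = 1; 1 ≠ 0 — holds

The relation is satisfied at x = 0.

Answer: Yes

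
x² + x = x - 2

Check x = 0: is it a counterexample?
Substitute x = 0 into the relation:
x = 0: LHS = 0² + 0 = 0, RHS = 0 - 2 = -2; 0 = -2 — FAILS

Since the claim fails at x = 0, this value is a counterexample.

Answer: Yes, x = 0 is a counterexample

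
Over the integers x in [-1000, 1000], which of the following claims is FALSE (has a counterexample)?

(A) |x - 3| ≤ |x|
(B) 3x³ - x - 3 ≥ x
(A) x = 0: LHS = |0 - 3| = |-3| = 3, RHS = |0| = 0; 3 ≤ 0 — FAILS
(B) x = 0: LHS = 3·0³ - 0 - 3 = -3; -3 ≥ 0 — FAILS

Answer: Both A and B are false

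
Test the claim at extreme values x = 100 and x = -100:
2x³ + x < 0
x = 100: LHS = 2·100³ + 100 = 2000100; 2000100 < 0 — FAILS
x = -100: LHS = 2·(-100)³ + (-100) = -2000100; -2000100 < 0 — holds

Answer: Partially: fails for x = 100, holds for x = -100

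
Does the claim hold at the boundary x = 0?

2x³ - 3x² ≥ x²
x = 0: LHS = 2·0³ - 3·0² = 0, RHS = 0² = 0; 0 ≥ 0 — holds

The relation is satisfied at x = 0.

Answer: Yes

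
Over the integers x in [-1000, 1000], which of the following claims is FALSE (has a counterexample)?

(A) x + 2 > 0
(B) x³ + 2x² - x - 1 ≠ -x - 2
(A) x = -2: LHS = (-2) + 2 = 0; 0 > 0 — FAILS

(B) Track d = LHS − RHS over the integers in [-1000, 1000]. Equality would need d = 0, but d changes sign only between consecutive integers, jumping over 0:
x = -3: LHS = (-3)³ + 2·(-3)² - (-3) - 1 = -7, RHS = -(-3) - 2 = 1; -7 ≠ 1 — holds  (d = -8)
x = -2: LHS = (-2)³ + 2·(-2)² - (-2) - 1 = 1, RHS = -(-2) - 2 = 0; 1 ≠ 0 — holds  (d = 1)
Away from these crossings d keeps a constant sign, and checking every integer in [-1000, 1000] confirms d ≠ 0 throughout. Hence the two sides are never equal, so the relation holds for every integer in [-1000, 1000].

Only (A) has a counterexample.

Answer: A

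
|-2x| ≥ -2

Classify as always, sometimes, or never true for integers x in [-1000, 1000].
An absolute value is never negative, so the left side is ≥ 0 for every x, while the right side is -2. Tightest case in [-1000, 1000] is x = 0:
x = 0: LHS = |-2·0| = |0| = 0; 0 ≥ -2 — holds
Hence LHS − RHS is never negative, i.e. LHS ≥ RHS throughout, so the relation holds for every integer in [-1000, 1000].

No counterexample exists.

Answer: Always true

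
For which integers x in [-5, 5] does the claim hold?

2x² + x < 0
Over all integers in [-5, 5], LHS − RHS is smallest at x = 0, where it equals 0:
x = 0: LHS = 2·0² + 0 = 0; 0 < 0 — FAILS
At the ends of the range:
x = -5: LHS = 2·(-5)² + (-5) = 45; 45 < 0 — FAILS
x = 5: LHS = 2·5² + 5 = 55; 55 < 0 — FAILS
Hence LHS − RHS is never negative, i.e. LHS ≥ RHS throughout, so the claimed relation (<) fails for every integer in [-5, 5].

Answer: None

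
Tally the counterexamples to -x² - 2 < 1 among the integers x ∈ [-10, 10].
Over all integers in [-10, 10], LHS − RHS is largest at x = 0, where it equals -3:
x = 0: LHS = -0² - 2 = -2; -2 < 1 — holds
At the ends of the range:
x = -10: LHS = -(-10)² - 2 = -102; -102 < 1 — holds
x = 10: LHS = -10² - 2 = -102; -102 < 1 — holds
Hence LHS − RHS is never zero or positive, i.e. LHS < RHS throughout, so the relation holds for every integer in [-10, 10].

No counterexample appears in that range.

Answer: 0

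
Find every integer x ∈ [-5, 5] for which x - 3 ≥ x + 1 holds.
Over all integers in [-5, 5], LHS − RHS is largest at x = 0, where it equals -4:
x = 0: LHS = 0 - 3 = -3, RHS = 0 + 1 = 1; -3 ≥ 1 — FAILS
At the ends of the range:
x = -5: LHS = (-5) - 3 = -8, RHS = (-5) + 1 = -4; -8 ≥ -4 — FAILS
x = 5: LHS = 5 - 3 = 2, RHS = 5 + 1 = 6; 2 ≥ 6 — FAILS
Hence LHS − RHS is never zero or positive, i.e. LHS < RHS throughout, so the claimed relation (≥) fails for every integer in [-5, 5].

Answer: None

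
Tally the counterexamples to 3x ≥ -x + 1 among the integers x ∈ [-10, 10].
Counterexamples in [-10, 10]: {-10, -9, -8, -7, -6, -5, -4, -3, -2, -1, 0}.

Counting them gives 11 values.

Answer: 11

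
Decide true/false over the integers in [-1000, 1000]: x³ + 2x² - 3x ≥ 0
The claim fails at x = -4:
x = -4: LHS = (-4)³ + 2·(-4)² - 3·(-4) = -20; -20 ≥ 0 — FAILS

Because a single integer refutes it, the statement is false.

Answer: False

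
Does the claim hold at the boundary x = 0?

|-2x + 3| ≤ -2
x = 0: LHS = |-2·0 + 3| = |3| = 3; 3 ≤ -2 — FAILS

The relation fails at x = 0, so x = 0 is a counterexample.

Answer: No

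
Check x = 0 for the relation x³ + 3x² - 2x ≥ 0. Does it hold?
x = 0: LHS = 0³ + 3·0² - 2·0 = 0; 0 ≥ 0 — holds

The relation is satisfied at x = 0.

Answer: Yes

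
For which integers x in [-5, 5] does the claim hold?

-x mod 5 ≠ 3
Holds for: {-5, -4, -2, -1, 0, 1, 3, 4, 5}
Fails for: {-3, 2}

Answer: {-5, -4, -2, -1, 0, 1, 3, 4, 5}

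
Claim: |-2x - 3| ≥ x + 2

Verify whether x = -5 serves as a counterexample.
Substitute x = -5 into the relation:
x = -5: LHS = |-2·(-5) - 3| = |7| = 7, RHS = (-5) + 2 = -3; 7 ≥ -3 — holds

The relation holds at x = -5, so it is not a counterexample.

Answer: No, x = -5 is not a counterexample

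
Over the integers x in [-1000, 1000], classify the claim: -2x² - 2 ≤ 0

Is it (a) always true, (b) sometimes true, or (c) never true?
Over all integers in [-1000, 1000], LHS − RHS is largest at x = 0, where it equals -2:
x = 0: LHS = -2·0² - 2 = -2; -2 ≤ 0 — holds
At the ends of the range:
x = -1000: LHS = -2·(-1000)² - 2 = -2000002; -2000002 ≤ 0 — holds
x = 1000: LHS = -2·1000² - 2 = -2000002; -2000002 ≤ 0 — holds
Hence LHS − RHS is never positive, i.e. LHS ≤ RHS throughout, so the relation holds for every integer in [-1000, 1000].

No counterexample exists.

Answer: Always true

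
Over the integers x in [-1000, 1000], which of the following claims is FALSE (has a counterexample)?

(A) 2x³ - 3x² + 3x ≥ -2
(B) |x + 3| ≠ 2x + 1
(A) x = -1: LHS = 2·(-1)³ - 3·(-1)² + 3·(-1) = -8; -8 ≥ -2 — FAILS
(B) x = 2: LHS = |2 + 3| = |5| = 5, RHS = 2·2 + 1 = 5; 5 ≠ 5 — FAILS

Answer: Both A and B are false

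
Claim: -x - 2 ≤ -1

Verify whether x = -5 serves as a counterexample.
Substitute x = -5 into the relation:
x = -5: LHS = -(-5) - 2 = 3; 3 ≤ -1 — FAILS

Since the claim fails at x = -5, this value is a counterexample.

Answer: Yes, x = -5 is a counterexample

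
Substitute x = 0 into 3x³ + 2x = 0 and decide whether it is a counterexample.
Substitute x = 0 into the relation:
x = 0: LHS = 3·0³ + 2·0 = 0; 0 = 0 — holds

The claim holds here, so x = 0 is not a counterexample. (A counterexample exists elsewhere, e.g. x = 1.)

Answer: No, x = 0 is not a counterexample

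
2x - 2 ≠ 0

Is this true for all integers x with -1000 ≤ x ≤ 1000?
The claim fails at x = 1:
x = 1: LHS = 2·1 - 2 = 0; 0 ≠ 0 — FAILS

Because a single integer refutes it, the statement is false.

Answer: False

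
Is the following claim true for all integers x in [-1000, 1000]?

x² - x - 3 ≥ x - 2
The claim fails at x = 0:
x = 0: LHS = 0² - 0 - 3 = -3, RHS = 0 - 2 = -2; -3 ≥ -2 — FAILS

Because a single integer refutes it, the statement is false.

Answer: False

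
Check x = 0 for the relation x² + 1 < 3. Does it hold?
x = 0: LHS = 0² + 1 = 1; 1 < 3 — holds

The relation is satisfied at x = 0.

Answer: Yes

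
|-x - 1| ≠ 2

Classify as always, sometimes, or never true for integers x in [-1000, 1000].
Holds at x = 0: LHS = |-0 - 1| = |-1| = 1; 1 ≠ 2 — holds
Fails at x = 1: LHS = |-1 - 1| = |-2| = 2; 2 ≠ 2 — FAILS
It is satisfied by some integers in the range but not all.

Answer: Sometimes true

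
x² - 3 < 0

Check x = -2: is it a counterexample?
Substitute x = -2 into the relation:
x = -2: LHS = (-2)² - 3 = 1; 1 < 0 — FAILS

Since the claim fails at x = -2, this value is a counterexample.

Answer: Yes, x = -2 is a counterexample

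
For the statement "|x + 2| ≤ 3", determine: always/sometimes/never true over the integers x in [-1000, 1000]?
Holds at x = 0: LHS = |0 + 2| = |2| = 2; 2 ≤ 3 — holds
Fails at x = 2: LHS = |2 + 2| = |4| = 4; 4 ≤ 3 — FAILS
It is satisfied by some integers in the range but not all.

Answer: Sometimes true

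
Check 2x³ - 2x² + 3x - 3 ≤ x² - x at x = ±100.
x = 100: LHS = 2·100³ - 2·100² + 3·100 - 3 = 1980297, RHS = 100² - 100 = 9900; 1980297 ≤ 9900 — FAILS
x = -100: LHS = 2·(-100)³ - 2·(-100)² + 3·(-100) - 3 = -2020303, RHS = (-100)² - (-100) = 10100; -2020303 ≤ 10100 — holds

Answer: Partially: fails for x = 100, holds for x = -100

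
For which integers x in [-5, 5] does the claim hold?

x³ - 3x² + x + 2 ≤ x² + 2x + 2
Holds for: {-5, -4, -3, -2, -1, 0, 1, 2, 3, 4}
Fails for: {5}

Answer: {-5, -4, -3, -2, -1, 0, 1, 2, 3, 4}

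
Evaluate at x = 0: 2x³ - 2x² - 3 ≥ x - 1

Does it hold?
x = 0: LHS = 2·0³ - 2·0² - 3 = -3, RHS = 0 - 1 = -1; -3 ≥ -1 — FAILS

The relation fails at x = 0, so x = 0 is a counterexample.

Answer: No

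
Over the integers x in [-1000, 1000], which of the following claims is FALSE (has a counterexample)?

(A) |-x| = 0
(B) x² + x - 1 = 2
(A) x = 1: LHS = |-1| = 1; 1 = 0 — FAILS
(B) x = 0: LHS = 0² + 0 - 1 = -1; -1 = 2 — FAILS

Answer: Both A and B are false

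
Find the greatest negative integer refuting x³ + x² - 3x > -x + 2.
Testing negative integers from -1 downward:
x = -1: LHS = (-1)³ + (-1)² - 3·(-1) = 3, RHS = -(-1) + 2 = 3; 3 > 3 — FAILS  ← closest negative counterexample to 0

Answer: x = -1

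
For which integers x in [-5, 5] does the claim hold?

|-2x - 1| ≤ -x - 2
Over all integers in [-5, 5], LHS − RHS is smallest at x = -1, where it equals 2:
x = -1: LHS = |-2·(-1) - 1| = |1| = 1, RHS = -(-1) - 2 = -1; 1 ≤ -1 — FAILS
At the ends of the range:
x = -5: LHS = |-2·(-5) - 1| = |9| = 9, RHS = -(-5) - 2 = 3; 9 ≤ 3 — FAILS
x = 5: LHS = |-2·5 - 1| = |-11| = 11, RHS = -5 - 2 = -7; 11 ≤ -7 — FAILS
Hence LHS − RHS is never zero or negative, i.e. LHS > RHS throughout, so the claimed relation (≤) fails for every integer in [-5, 5].

Answer: None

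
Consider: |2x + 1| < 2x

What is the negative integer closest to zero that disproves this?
Testing negative integers from -1 downward:
x = -1: LHS = |2·(-1) + 1| = |-1| = 1, RHS = 2·(-1) = -2; 1 < -2 — FAILS  ← closest negative counterexample to 0

Answer: x = -1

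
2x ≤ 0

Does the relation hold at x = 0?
x = 0: LHS = 2·0 = 0; 0 ≤ 0 — holds

The relation is satisfied at x = 0.

Answer: Yes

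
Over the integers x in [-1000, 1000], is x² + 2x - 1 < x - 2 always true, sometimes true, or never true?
Over all integers in [-1000, 1000], LHS − RHS is smallest at x = 0, where it equals 1:
x = 0: LHS = 0² + 2·0 - 1 = -1, RHS = 0 - 2 = -2; -1 < -2 — FAILS
At the ends of the range:
x = -1000: LHS = (-1000)² + 2·(-1000) - 1 = 997999, RHS = (-1000) - 2 = -1002; 997999 < -1002 — FAILS
x = 1000: LHS = 1000² + 2·1000 - 1 = 1001999, RHS = 1000 - 2 = 998; 1001999 < 998 — FAILS
Hence LHS − RHS is never negative, i.e. LHS ≥ RHS throughout, so the claimed relation (<) fails for every integer in [-1000, 1000].

No integer in the range satisfies it.

Answer: Never true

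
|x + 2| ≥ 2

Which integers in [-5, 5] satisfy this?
Holds for: {-5, -4, 0, 1, 2, 3, 4, 5}
Fails for: {-3, -2, -1}

Answer: {-5, -4, 0, 1, 2, 3, 4, 5}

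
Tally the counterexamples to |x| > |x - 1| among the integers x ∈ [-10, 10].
Counterexamples in [-10, 10]: {-10, -9, -8, -7, -6, -5, -4, -3, -2, -1, 0}.

Counting them gives 11 values.

Answer: 11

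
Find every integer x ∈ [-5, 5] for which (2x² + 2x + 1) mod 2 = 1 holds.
For a polynomial with integer coefficients, its value mod 2 depends only on x mod 2, so it suffices to check one representative of each residue class, x = 0, 1:
x = 0: LHS = (2·0² + 2·0 + 1) mod 2 = 1 mod 2 = 1; 1 = 1 — holds
x = 1: LHS = (2·1² + 2·1 + 1) mod 2 = 5 mod 2 = 1; 1 = 1 — holds
The relation holds in every residue class, so the relation holds for every integer in [-5, 5].

Answer: All integers in [-5, 5]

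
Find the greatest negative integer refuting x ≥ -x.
Testing negative integers from -1 downward:
x = -1: RHS = -(-1) = 1; -1 ≥ 1 — FAILS  ← closest negative counterexample to 0

Answer: x = -1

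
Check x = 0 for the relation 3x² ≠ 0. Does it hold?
x = 0: LHS = 3·0² = 0; 0 ≠ 0 — FAILS

The relation fails at x = 0, so x = 0 is a counterexample.

Answer: No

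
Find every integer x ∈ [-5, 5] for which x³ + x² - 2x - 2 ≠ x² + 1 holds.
Track d = LHS − RHS over the integers in [-5, 5]. Equality would need d = 0, but d changes sign only between consecutive integers, jumping over 0:
x = 1: LHS = 1³ + 1² - 2·1 - 2 = -2, RHS = 1² + 1 = 2; -2 ≠ 2 — holds  (d = -4)
x = 2: LHS = 2³ + 2² - 2·2 - 2 = 6, RHS = 2² + 1 = 5; 6 ≠ 5 — holds  (d = 1)
Away from these crossings d keeps a constant sign, and checking every integer in [-5, 5] confirms d ≠ 0 throughout. Hence the two sides are never equal, so the relation holds for every integer in [-5, 5].

Answer: All integers in [-5, 5]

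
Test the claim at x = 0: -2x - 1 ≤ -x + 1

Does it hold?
x = 0: LHS = -2·0 - 1 = -1, RHS = -0 + 1 = 1; -1 ≤ 1 — holds

The relation is satisfied at x = 0.

Answer: Yes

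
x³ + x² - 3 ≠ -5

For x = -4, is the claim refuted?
Substitute x = -4 into the relation:
x = -4: LHS = (-4)³ + (-4)² - 3 = -51; -51 ≠ -5 — holds

The relation holds at x = -4, so it is not a counterexample.

Answer: No, x = -4 is not a counterexample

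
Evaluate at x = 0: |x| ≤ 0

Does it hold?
x = 0: LHS = |0| = 0; 0 ≤ 0 — holds

The relation is satisfied at x = 0.

Answer: Yes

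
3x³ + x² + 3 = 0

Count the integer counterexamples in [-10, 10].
Counterexamples in [-10, 10]: {-10, -9, -8, -7, -6, -5, -4, -3, -2, -1, 0, 1, 2, 3, 4, 5, 6, 7, 8, 9, 10}.

Counting them gives 21 values.

Answer: 21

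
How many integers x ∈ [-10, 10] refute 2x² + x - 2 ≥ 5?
Counterexamples in [-10, 10]: {-2, -1, 0, 1}.

Counting them gives 4 values.

Answer: 4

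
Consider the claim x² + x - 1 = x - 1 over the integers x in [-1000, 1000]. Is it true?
The claim fails at x = 1:
x = 1: LHS = 1² + 1 - 1 = 1, RHS = 1 - 1 = 0; 1 = 0 — FAILS

Because a single integer refutes it, the statement is false.

Answer: False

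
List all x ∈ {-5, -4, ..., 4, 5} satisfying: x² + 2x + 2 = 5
Holds for: {-3, 1}
Fails for: {-5, -4, -2, -1, 0, 2, 3, 4, 5}

Answer: {-3, 1}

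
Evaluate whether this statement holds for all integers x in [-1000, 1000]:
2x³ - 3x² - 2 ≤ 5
The claim fails at x = 3:
x = 3: LHS = 2·3³ - 3·3² - 2 = 25; 25 ≤ 5 — FAILS

Because a single integer refutes it, the statement is false.

Answer: False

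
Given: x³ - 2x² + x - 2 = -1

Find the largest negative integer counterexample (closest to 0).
Testing negative integers from -1 downward:
x = -1: LHS = (-1)³ - 2·(-1)² + (-1) - 2 = -6; -6 = -1 — FAILS  ← closest negative counterexample to 0

Answer: x = -1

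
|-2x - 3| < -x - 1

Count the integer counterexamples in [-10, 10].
Counterexamples in [-10, 10]: {-10, -9, -8, -7, -6, -5, -4, -3, -2, -1, 0, 1, 2, 3, 4, 5, 6, 7, 8, 9, 10}.

Counting them gives 21 values.

Answer: 21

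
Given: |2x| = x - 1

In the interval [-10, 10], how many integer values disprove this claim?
Counterexamples in [-10, 10]: {-10, -9, -8, -7, -6, -5, -4, -3, -2, -1, 0, 1, 2, 3, 4, 5, 6, 7, 8, 9, 10}.

Counting them gives 21 values.

Answer: 21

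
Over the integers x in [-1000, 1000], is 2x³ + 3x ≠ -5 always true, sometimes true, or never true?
Holds at x = 0: LHS = 2·0³ + 3·0 = 0; 0 ≠ -5 — holds
Fails at x = -1: LHS = 2·(-1)³ + 3·(-1) = -5; -5 ≠ -5 — FAILS
It is satisfied by some integers in the range but not all.

Answer: Sometimes true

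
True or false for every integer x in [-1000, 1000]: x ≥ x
Over all integers in [-1000, 1000], LHS − RHS is smallest at x = 0, where it equals 0:
x = 0: 0 ≥ 0 — holds
At the ends of the range:
x = -1000: -1000 ≥ -1000 — holds
x = 1000: 1000 ≥ 1000 — holds
Hence LHS − RHS is never negative, i.e. LHS ≥ RHS throughout, so the relation holds for every integer in [-1000, 1000].

No counterexample exists.

Answer: True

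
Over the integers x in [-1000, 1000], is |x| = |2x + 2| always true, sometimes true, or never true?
Holds at x = -2: LHS = |-2| = 2, RHS = |2·(-2) + 2| = |-2| = 2; 2 = 2 — holds
Fails at x = 0: LHS = |0| = 0, RHS = |2·0 + 2| = |2| = 2; 0 = 2 — FAILS
It is satisfied by some integers in the range but not all.

Answer: Sometimes true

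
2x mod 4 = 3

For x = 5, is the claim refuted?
Substitute x = 5 into the relation:
x = 5: LHS = (2·5) mod 4 = 10 mod 4 = 2; 2 = 3 — FAILS

Since the claim fails at x = 5, this value is a counterexample.

Answer: Yes, x = 5 is a counterexample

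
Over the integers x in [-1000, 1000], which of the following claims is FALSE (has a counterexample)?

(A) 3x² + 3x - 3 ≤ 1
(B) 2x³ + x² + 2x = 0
(A) x = 1: LHS = 3·1² + 3·1 - 3 = 3; 3 ≤ 1 — FAILS
(B) x = 1: LHS = 2·1³ + 1² + 2·1 = 5; 5 = 0 — FAILS

Answer: Both A and B are false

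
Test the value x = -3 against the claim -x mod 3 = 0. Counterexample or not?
Substitute x = -3 into the relation:
x = -3: LHS = (-(-3)) mod 3 = 3 mod 3 = 0; 0 = 0 — holds

The claim holds here, so x = -3 is not a counterexample. (A counterexample exists elsewhere, e.g. x = 1.)

Answer: No, x = -3 is not a counterexample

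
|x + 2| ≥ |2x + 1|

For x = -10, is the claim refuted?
Substitute x = -10 into the relation:
x = -10: LHS = |(-10) + 2| = |-8| = 8, RHS = |2·(-10) + 1| = |-19| = 19; 8 ≥ 19 — FAILS

Since the claim fails at x = -10, this value is a counterexample.

Answer: Yes, x = -10 is a counterexample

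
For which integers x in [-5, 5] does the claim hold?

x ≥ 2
Holds for: {2, 3, 4, 5}
Fails for: {-5, -4, -3, -2, -1, 0, 1}

Answer: {2, 3, 4, 5}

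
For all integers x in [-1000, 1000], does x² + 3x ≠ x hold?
The claim fails at x = 0:
x = 0: LHS = 0² + 3·0 = 0; 0 ≠ 0 — FAILS

Because a single integer refutes it, the statement is false.

Answer: False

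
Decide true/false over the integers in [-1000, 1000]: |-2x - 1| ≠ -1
An absolute value is never negative, so the left side is ≥ 0 for every x, while the right side is -1. Tightest case in [-1000, 1000] is x = 0:
x = 0: LHS = |-2·0 - 1| = |-1| = 1; 1 ≠ -1 — holds
Hence LHS − RHS is never 0, i.e. the two sides are never equal, so the relation holds for every integer in [-1000, 1000].

No counterexample exists.

Answer: True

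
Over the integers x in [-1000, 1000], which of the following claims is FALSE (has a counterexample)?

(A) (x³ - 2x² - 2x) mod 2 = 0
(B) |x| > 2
(A) x = 1: LHS = (1³ - 2·1² - 2·1) mod 2 = (-3) mod 2 = 1; 1 = 0 — FAILS
(B) x = 0: LHS = |0| = 0; 0 > 2 — FAILS

Answer: Both A and B are false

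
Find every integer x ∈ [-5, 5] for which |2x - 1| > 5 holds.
Holds for: {-5, -4, -3, 4, 5}
Fails for: {-2, -1, 0, 1, 2, 3}

Answer: {-5, -4, -3, 4, 5}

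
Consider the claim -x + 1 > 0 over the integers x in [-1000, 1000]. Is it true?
The claim fails at x = 1:
x = 1: LHS = -1 + 1 = 0; 0 > 0 — FAILS

Because a single integer refutes it, the statement is false.

Answer: False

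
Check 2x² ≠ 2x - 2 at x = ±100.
x = 100: LHS = 2·100² = 20000, RHS = 2·100 - 2 = 198; 20000 ≠ 198 — holds
x = -100: LHS = 2·(-100)² = 20000, RHS = 2·(-100) - 2 = -202; 20000 ≠ -202 — holds

Answer: Yes, holds for both x = 100 and x = -100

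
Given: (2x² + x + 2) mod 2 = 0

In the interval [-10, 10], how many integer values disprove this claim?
Counterexamples in [-10, 10]: {-9, -7, -5, -3, -1, 1, 3, 5, 7, 9}.

Counting them gives 10 values.

Answer: 10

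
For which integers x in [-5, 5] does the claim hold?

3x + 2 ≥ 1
Holds for: {0, 1, 2, 3, 4, 5}
Fails for: {-5, -4, -3, -2, -1}

Answer: {0, 1, 2, 3, 4, 5}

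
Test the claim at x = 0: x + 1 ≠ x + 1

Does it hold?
x = 0: LHS = 0 + 1 = 1, RHS = 0 + 1 = 1; 1 ≠ 1 — FAILS

The relation fails at x = 0, so x = 0 is a counterexample.

Answer: No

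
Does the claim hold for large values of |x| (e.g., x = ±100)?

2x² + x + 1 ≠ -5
x = 100: LHS = 2·100² + 100 + 1 = 20101; 20101 ≠ -5 — holds
x = -100: LHS = 2·(-100)² + (-100) + 1 = 19901; 19901 ≠ -5 — holds

Answer: Yes, holds for both x = 100 and x = -100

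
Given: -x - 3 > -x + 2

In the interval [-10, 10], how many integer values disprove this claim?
Counterexamples in [-10, 10]: {-10, -9, -8, -7, -6, -5, -4, -3, -2, -1, 0, 1, 2, 3, 4, 5, 6, 7, 8, 9, 10}.

Counting them gives 21 values.

Answer: 21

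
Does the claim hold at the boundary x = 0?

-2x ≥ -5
x = 0: LHS = -2·0 = 0; 0 ≥ -5 — holds

The relation is satisfied at x = 0.

Answer: Yes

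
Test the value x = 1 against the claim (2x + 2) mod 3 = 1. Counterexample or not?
Substitute x = 1 into the relation:
x = 1: LHS = (2·1 + 2) mod 3 = 4 mod 3 = 1; 1 = 1 — holds

The claim holds here, so x = 1 is not a counterexample. (A counterexample exists elsewhere, e.g. x = 0.)

Answer: No, x = 1 is not a counterexample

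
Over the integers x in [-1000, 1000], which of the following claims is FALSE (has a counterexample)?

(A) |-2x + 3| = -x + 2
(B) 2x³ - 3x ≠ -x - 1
(A) x = 0: LHS = |-2·0 + 3| = |3| = 3, RHS = -0 + 2 = 2; 3 = 2 — FAILS

(B) Track d = LHS − RHS over the integers in [-1000, 1000]. Equality would need d = 0, but d changes sign only between consecutive integers, jumping over 0:
x = -2: LHS = 2·(-2)³ - 3·(-2) = -10, RHS = -(-2) - 1 = 1; -10 ≠ 1 — holds  (d = -11)
x = -1: LHS = 2·(-1)³ - 3·(-1) = 1, RHS = -(-1) - 1 = 0; 1 ≠ 0 — holds  (d = 1)
Away from these crossings d keeps a constant sign, and checking every integer in [-1000, 1000] confirms d ≠ 0 throughout. Hence the two sides are never equal, so the relation holds for every integer in [-1000, 1000].

Only (A) has a counterexample.

Answer: A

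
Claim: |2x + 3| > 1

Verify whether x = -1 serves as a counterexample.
Substitute x = -1 into the relation:
x = -1: LHS = |2·(-1) + 3| = |1| = 1; 1 > 1 — FAILS

Since the claim fails at x = -1, this value is a counterexample.

Answer: Yes, x = -1 is a counterexample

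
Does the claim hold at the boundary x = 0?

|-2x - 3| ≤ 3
x = 0: LHS = |-2·0 - 3| = |-3| = 3; 3 ≤ 3 — holds

The relation is satisfied at x = 0.

Answer: Yes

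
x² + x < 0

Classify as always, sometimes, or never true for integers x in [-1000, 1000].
Over all integers in [-1000, 1000], LHS − RHS is smallest at x = 0, where it equals 0:
x = 0: LHS = 0² + 0 = 0; 0 < 0 — FAILS
At the ends of the range:
x = -1000: LHS = (-1000)² + (-1000) = 999000; 999000 < 0 — FAILS
x = 1000: LHS = 1000² + 1000 = 1001000; 1001000 < 0 — FAILS
Hence LHS − RHS is never negative, i.e. LHS ≥ RHS throughout, so the claimed relation (<) fails for every integer in [-1000, 1000].

No integer in the range satisfies it.

Answer: Never true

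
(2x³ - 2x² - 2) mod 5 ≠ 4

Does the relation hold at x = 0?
x = 0: LHS = (2·0³ - 2·0² - 2) mod 5 = (-2) mod 5 = 3; 3 ≠ 4 — holds

The relation is satisfied at x = 0.

Answer: Yes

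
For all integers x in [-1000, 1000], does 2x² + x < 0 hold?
The claim fails at x = 0:
x = 0: LHS = 2·0² + 0 = 0; 0 < 0 — FAILS

Because a single integer refutes it, the statement is false.

Answer: False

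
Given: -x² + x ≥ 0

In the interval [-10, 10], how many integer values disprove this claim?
Counterexamples in [-10, 10]: {-10, -9, -8, -7, -6, -5, -4, -3, -2, -1, 2, 3, 4, 5, 6, 7, 8, 9, 10}.

Counting them gives 19 values.

Answer: 19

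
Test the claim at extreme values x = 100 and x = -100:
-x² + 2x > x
x = 100: LHS = -100² + 2·100 = -9800; -9800 > 100 — FAILS
x = -100: LHS = -(-100)² + 2·(-100) = -10200; -10200 > -100 — FAILS

Answer: No, fails for both x = 100 and x = -100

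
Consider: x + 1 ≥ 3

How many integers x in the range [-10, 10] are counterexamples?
Counterexamples in [-10, 10]: {-10, -9, -8, -7, -6, -5, -4, -3, -2, -1, 0, 1}.

Counting them gives 12 values.

Answer: 12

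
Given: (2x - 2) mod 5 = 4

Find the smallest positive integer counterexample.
Testing positive integers:
x = 1: LHS = (2·1 - 2) mod 5 = 0 mod 5 = 0; 0 = 4 — FAILS  ← smallest positive counterexample

Answer: x = 1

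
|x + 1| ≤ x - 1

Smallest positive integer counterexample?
Testing positive integers:
x = 1: LHS = |1 + 1| = |2| = 2, RHS = 1 - 1 = 0; 2 ≤ 0 — FAILS  ← smallest positive counterexample

Answer: x = 1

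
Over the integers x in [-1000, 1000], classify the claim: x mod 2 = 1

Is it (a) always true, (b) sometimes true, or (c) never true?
Holds at x = 1: LHS = 1 mod 2 = 1; 1 = 1 — holds
Fails at x = 0: LHS = 0 mod 2 = 0; 0 = 1 — FAILS
It is satisfied by some integers in the range but not all.

Answer: Sometimes true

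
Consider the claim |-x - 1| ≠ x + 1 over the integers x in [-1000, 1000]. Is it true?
The claim fails at x = 0:
x = 0: LHS = |-0 - 1| = |-1| = 1, RHS = 0 + 1 = 1; 1 ≠ 1 — FAILS

Because a single integer refutes it, the statement is false.

Answer: False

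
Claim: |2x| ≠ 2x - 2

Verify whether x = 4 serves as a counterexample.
Substitute x = 4 into the relation:
x = 4: LHS = |2·4| = |8| = 8, RHS = 2·4 - 2 = 6; 8 ≠ 6 — holds

The relation holds at x = 4, so it is not a counterexample.

Answer: No, x = 4 is not a counterexample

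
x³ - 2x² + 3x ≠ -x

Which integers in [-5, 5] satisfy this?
Holds for: {-5, -4, -3, -2, -1, 1, 2, 3, 4, 5}
Fails for: {0}

Answer: {-5, -4, -3, -2, -1, 1, 2, 3, 4, 5}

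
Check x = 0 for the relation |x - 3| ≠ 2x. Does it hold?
x = 0: LHS = |0 - 3| = |-3| = 3, RHS = 2·0 = 0; 3 ≠ 0 — holds

The relation is satisfied at x = 0.

Answer: Yes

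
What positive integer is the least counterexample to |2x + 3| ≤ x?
Testing positive integers:
x = 1: LHS = |2·1 + 3| = |5| = 5; 5 ≤ 1 — FAILS  ← smallest positive counterexample

Answer: x = 1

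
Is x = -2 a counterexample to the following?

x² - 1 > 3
Substitute x = -2 into the relation:
x = -2: LHS = (-2)² - 1 = 3; 3 > 3 — FAILS

Since the claim fails at x = -2, this value is a counterexample.

Answer: Yes, x = -2 is a counterexample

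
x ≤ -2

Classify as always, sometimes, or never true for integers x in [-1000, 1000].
Holds at x = -2: -2 ≤ -2 — holds
Fails at x = 0: 0 ≤ -2 — FAILS
It is satisfied by some integers in the range but not all.

Answer: Sometimes true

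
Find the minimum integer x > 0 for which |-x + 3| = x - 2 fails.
Testing positive integers:
x = 1: LHS = |-1 + 3| = |2| = 2, RHS = 1 - 2 = -1; 2 = -1 — FAILS  ← smallest positive counterexample

Answer: x = 1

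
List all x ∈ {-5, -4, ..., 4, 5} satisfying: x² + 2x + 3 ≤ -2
Over all integers in [-5, 5], LHS − RHS is smallest at x = -1, where it equals 4:
x = -1: LHS = (-1)² + 2·(-1) + 3 = 2; 2 ≤ -2 — FAILS
At the ends of the range:
x = -5: LHS = (-5)² + 2·(-5) + 3 = 18; 18 ≤ -2 — FAILS
x = 5: LHS = 5² + 2·5 + 3 = 38; 38 ≤ -2 — FAILS
Hence LHS − RHS is never zero or negative, i.e. LHS > RHS throughout, so the claimed relation (≤) fails for every integer in [-5, 5].

Answer: None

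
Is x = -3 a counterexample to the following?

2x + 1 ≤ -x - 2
Substitute x = -3 into the relation:
x = -3: LHS = 2·(-3) + 1 = -5, RHS = -(-3) - 2 = 1; -5 ≤ 1 — holds

The claim holds here, so x = -3 is not a counterexample. (A counterexample exists elsewhere, e.g. x = 0.)

Answer: No, x = -3 is not a counterexample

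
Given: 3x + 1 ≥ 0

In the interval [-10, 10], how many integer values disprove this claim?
Counterexamples in [-10, 10]: {-10, -9, -8, -7, -6, -5, -4, -3, -2, -1}.

Counting them gives 10 values.

Answer: 10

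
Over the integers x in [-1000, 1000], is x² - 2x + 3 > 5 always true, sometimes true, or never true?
Holds at x = -1: LHS = (-1)² - 2·(-1) + 3 = 6; 6 > 5 — holds
Fails at x = 0: LHS = 0² - 2·0 + 3 = 3; 3 > 5 — FAILS
It is satisfied by some integers in the range but not all.

Answer: Sometimes true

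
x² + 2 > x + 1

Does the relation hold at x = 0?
x = 0: LHS = 0² + 2 = 2, RHS = 0 + 1 = 1; 2 > 1 — holds

The relation is satisfied at x = 0.

Answer: Yes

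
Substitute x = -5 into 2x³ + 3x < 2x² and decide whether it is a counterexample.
Substitute x = -5 into the relation:
x = -5: LHS = 2·(-5)³ + 3·(-5) = -265, RHS = 2·(-5)² = 50; -265 < 50 — holds

The claim holds here, so x = -5 is not a counterexample. (A counterexample exists elsewhere, e.g. x = 0.)

Answer: No, x = -5 is not a counterexample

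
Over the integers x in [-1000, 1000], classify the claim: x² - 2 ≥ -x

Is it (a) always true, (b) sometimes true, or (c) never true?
Holds at x = 1: LHS = 1² - 2 = -1; -1 ≥ -1 — holds
Fails at x = 0: LHS = 0² - 2 = -2, RHS = -0 = 0; -2 ≥ 0 — FAILS
It is satisfied by some integers in the range but not all.

Answer: Sometimes true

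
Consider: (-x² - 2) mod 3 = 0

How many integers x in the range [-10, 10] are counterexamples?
Counterexamples in [-10, 10]: {-9, -6, -3, 0, 3, 6, 9}.

Counting them gives 7 values.

Answer: 7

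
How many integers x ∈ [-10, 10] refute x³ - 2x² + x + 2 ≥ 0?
Counterexamples in [-10, 10]: {-10, -9, -8, -7, -6, -5, -4, -3, -2, -1}.

Counting them gives 10 values.

Answer: 10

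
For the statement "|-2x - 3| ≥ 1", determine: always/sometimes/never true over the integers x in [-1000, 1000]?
Over all integers in [-1000, 1000], LHS − RHS is smallest at x = -1, where it equals 0:
x = -1: LHS = |-2·(-1) - 3| = |-1| = 1; 1 ≥ 1 — holds
At the ends of the range:
x = -1000: LHS = |-2·(-1000) - 3| = |1997| = 1997; 1997 ≥ 1 — holds
x = 1000: LHS = |-2·1000 - 3| = |-2003| = 2003; 2003 ≥ 1 — holds
Hence LHS − RHS is never negative, i.e. LHS ≥ RHS throughout, so the relation holds for every integer in [-1000, 1000].

No counterexample exists.

Answer: Always true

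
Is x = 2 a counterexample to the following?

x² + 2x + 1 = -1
Substitute x = 2 into the relation:
x = 2: LHS = 2² + 2·2 + 1 = 9; 9 = -1 — FAILS

Since the claim fails at x = 2, this value is a counterexample.

Answer: Yes, x = 2 is a counterexample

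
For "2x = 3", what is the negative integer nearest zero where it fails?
Testing negative integers from -1 downward:
x = -1: LHS = 2·(-1) = -2; -2 = 3 — FAILS  ← closest negative counterexample to 0

Answer: x = -1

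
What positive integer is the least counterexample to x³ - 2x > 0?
Testing positive integers:
x = 1: LHS = 1³ - 2·1 = -1; -1 > 0 — FAILS  ← smallest positive counterexample

Answer: x = 1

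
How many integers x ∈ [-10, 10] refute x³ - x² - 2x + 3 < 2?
Counterexamples in [-10, 10]: {-1, 0, 2, 3, 4, 5, 6, 7, 8, 9, 10}.

Counting them gives 11 values.

Answer: 11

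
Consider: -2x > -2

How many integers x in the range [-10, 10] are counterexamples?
Counterexamples in [-10, 10]: {1, 2, 3, 4, 5, 6, 7, 8, 9, 10}.

Counting them gives 10 values.

Answer: 10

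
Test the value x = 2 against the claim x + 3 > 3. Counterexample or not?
Substitute x = 2 into the relation:
x = 2: LHS = 2 + 3 = 5; 5 > 3 — holds

The claim holds here, so x = 2 is not a counterexample. (A counterexample exists elsewhere, e.g. x = 0.)

Answer: No, x = 2 is not a counterexample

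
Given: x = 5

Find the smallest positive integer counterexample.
Testing positive integers:
x = 1: 1 = 5 — FAILS  ← smallest positive counterexample

Answer: x = 1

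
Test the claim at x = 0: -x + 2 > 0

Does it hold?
x = 0: LHS = -0 + 2 = 2; 2 > 0 — holds

The relation is satisfied at x = 0.

Answer: Yes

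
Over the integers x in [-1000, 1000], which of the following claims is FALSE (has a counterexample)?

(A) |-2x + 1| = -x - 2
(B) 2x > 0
(A) x = 0: LHS = |-2·0 + 1| = |1| = 1, RHS = -0 - 2 = -2; 1 = -2 — FAILS
(B) x = 0: LHS = 2·0 = 0; 0 > 0 — FAILS

Answer: Both A and B are false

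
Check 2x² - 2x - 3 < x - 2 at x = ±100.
x = 100: LHS = 2·100² - 2·100 - 3 = 19797, RHS = 100 - 2 = 98; 19797 < 98 — FAILS
x = -100: LHS = 2·(-100)² - 2·(-100) - 3 = 20197, RHS = (-100) - 2 = -102; 20197 < -102 — FAILS

Answer: No, fails for both x = 100 and x = -100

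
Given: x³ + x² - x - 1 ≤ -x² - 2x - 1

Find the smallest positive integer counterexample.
Testing positive integers:
x = 1: LHS = 1³ + 1² - 1 - 1 = 0, RHS = -1² - 2·1 - 1 = -4; 0 ≤ -4 — FAILS  ← smallest positive counterexample

Answer: x = 1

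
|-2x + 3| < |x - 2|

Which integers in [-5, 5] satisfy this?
Over all integers in [-5, 5], LHS − RHS is smallest at x = 1, where it equals 0:
x = 1: LHS = |-2·1 + 3| = |1| = 1, RHS = |1 - 2| = |-1| = 1; 1 < 1 — FAILS
At the ends of the range:
x = -5: LHS = |-2·(-5) + 3| = |13| = 13, RHS = |(-5) - 2| = |-7| = 7; 13 < 7 — FAILS
x = 5: LHS = |-2·5 + 3| = |-7| = 7, RHS = |5 - 2| = |3| = 3; 7 < 3 — FAILS
Hence LHS − RHS is never negative, i.e. LHS ≥ RHS throughout, so the claimed relation (<) fails for every integer in [-5, 5].

Answer: None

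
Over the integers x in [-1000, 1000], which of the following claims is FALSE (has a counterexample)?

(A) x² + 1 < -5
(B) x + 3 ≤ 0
(A) x = 0: LHS = 0² + 1 = 1; 1 < -5 — FAILS
(B) x = 0: LHS = 0 + 3 = 3; 3 ≤ 0 — FAILS

Answer: Both A and B are false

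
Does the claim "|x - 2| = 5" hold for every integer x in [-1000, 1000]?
The claim fails at x = 0:
x = 0: LHS = |0 - 2| = |-2| = 2; 2 = 5 — FAILS

Because a single integer refutes it, the statement is false.

Answer: False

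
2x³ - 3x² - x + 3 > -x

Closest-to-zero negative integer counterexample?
Testing negative integers from -1 downward:
x = -1: LHS = 2·(-1)³ - 3·(-1)² - (-1) + 3 = -1, RHS = -(-1) = 1; -1 > 1 — FAILS  ← closest negative counterexample to 0

Answer: x = -1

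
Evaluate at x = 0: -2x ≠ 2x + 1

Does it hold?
x = 0: LHS = -2·0 = 0, RHS = 2·0 + 1 = 1; 0 ≠ 1 — holds

The relation is satisfied at x = 0.

Answer: Yes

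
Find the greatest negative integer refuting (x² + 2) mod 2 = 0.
Testing negative integers from -1 downward:
x = -1: LHS = ((-1)² + 2) mod 2 = 3 mod 2 = 1; 1 = 0 — FAILS  ← closest negative counterexample to 0

Answer: x = -1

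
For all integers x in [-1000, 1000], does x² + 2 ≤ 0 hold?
The claim fails at x = 0:
x = 0: LHS = 0² + 2 = 2; 2 ≤ 0 — FAILS

Because a single integer refutes it, the statement is false.

Answer: False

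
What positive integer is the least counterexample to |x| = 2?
Testing positive integers:
x = 1: LHS = |1| = 1; 1 = 2 — FAILS  ← smallest positive counterexample

Answer: x = 1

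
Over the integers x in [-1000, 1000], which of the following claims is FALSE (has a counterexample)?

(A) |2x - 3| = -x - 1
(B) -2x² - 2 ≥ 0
(A) x = 0: LHS = |2·0 - 3| = |-3| = 3, RHS = -0 - 1 = -1; 3 = -1 — FAILS
(B) x = 0: LHS = -2·0² - 2 = -2; -2 ≥ 0 — FAILS

Answer: Both A and B are false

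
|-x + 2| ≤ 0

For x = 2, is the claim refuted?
Substitute x = 2 into the relation:
x = 2: LHS = |-2 + 2| = |0| = 0; 0 ≤ 0 — holds

The claim holds here, so x = 2 is not a counterexample. (A counterexample exists elsewhere, e.g. x = 0.)

Answer: No, x = 2 is not a counterexample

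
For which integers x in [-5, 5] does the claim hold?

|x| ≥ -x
Over all integers in [-5, 5], LHS − RHS is smallest at x = 0, where it equals 0:
x = 0: LHS = |0| = 0, RHS = -0 = 0; 0 ≥ 0 — holds
At the ends of the range:
x = -5: LHS = |-5| = 5, RHS = -(-5) = 5; 5 ≥ 5 — holds
x = 5: LHS = |5| = 5; 5 ≥ -5 — holds
Hence LHS − RHS is never negative, i.e. LHS ≥ RHS throughout, so the relation holds for every integer in [-5, 5].

Answer: All integers in [-5, 5]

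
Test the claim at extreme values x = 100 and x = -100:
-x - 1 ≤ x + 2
x = 100: LHS = -100 - 1 = -101, RHS = 100 + 2 = 102; -101 ≤ 102 — holds
x = -100: LHS = -(-100) - 1 = 99, RHS = (-100) + 2 = -98; 99 ≤ -98 — FAILS

Answer: Partially: holds for x = 100, fails for x = -100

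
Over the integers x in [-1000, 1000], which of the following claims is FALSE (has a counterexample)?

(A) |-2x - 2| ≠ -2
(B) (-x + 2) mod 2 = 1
(A) An absolute value is never negative, so the left side is ≥ 0 for every x, while the right side is -2. Tightest case in [-1000, 1000] is x = -1:
x = -1: LHS = |-2·(-1) - 2| = |0| = 0; 0 ≠ -2 — holds
Hence LHS − RHS is never 0, i.e. the two sides are never equal, so the relation holds for every integer in [-1000, 1000].

(B) x = 0: LHS = (-0 + 2) mod 2 = 2 mod 2 = 0; 0 = 1 — FAILS

Only (B) has a counterexample.

Answer: B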